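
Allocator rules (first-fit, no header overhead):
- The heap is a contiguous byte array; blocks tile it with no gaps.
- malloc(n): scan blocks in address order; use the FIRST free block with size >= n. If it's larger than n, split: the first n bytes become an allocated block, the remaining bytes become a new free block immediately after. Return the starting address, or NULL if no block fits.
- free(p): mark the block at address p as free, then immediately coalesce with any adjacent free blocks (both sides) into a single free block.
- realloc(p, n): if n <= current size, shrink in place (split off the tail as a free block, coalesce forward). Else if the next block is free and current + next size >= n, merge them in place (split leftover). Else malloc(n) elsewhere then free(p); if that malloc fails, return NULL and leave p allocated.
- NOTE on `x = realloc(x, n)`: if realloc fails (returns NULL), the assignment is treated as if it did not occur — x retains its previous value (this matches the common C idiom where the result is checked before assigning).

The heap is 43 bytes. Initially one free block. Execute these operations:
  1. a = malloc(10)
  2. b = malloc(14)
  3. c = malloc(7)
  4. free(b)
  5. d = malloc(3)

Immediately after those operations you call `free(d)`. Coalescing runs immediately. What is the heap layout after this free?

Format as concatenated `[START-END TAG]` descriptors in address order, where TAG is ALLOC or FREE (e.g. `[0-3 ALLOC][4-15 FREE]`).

Answer: [0-9 ALLOC][10-23 FREE][24-30 ALLOC][31-42 FREE]

Derivation:
Op 1: a = malloc(10) -> a = 0; heap: [0-9 ALLOC][10-42 FREE]
Op 2: b = malloc(14) -> b = 10; heap: [0-9 ALLOC][10-23 ALLOC][24-42 FREE]
Op 3: c = malloc(7) -> c = 24; heap: [0-9 ALLOC][10-23 ALLOC][24-30 ALLOC][31-42 FREE]
Op 4: free(b) -> (freed b); heap: [0-9 ALLOC][10-23 FREE][24-30 ALLOC][31-42 FREE]
Op 5: d = malloc(3) -> d = 10; heap: [0-9 ALLOC][10-12 ALLOC][13-23 FREE][24-30 ALLOC][31-42 FREE]
free(d): d = 10 -> block [10-12 ALLOC]; mark free, coalesce with adjacent free neighbors -> [0-9 ALLOC][10-23 FREE][24-30 ALLOC][31-42 FREE]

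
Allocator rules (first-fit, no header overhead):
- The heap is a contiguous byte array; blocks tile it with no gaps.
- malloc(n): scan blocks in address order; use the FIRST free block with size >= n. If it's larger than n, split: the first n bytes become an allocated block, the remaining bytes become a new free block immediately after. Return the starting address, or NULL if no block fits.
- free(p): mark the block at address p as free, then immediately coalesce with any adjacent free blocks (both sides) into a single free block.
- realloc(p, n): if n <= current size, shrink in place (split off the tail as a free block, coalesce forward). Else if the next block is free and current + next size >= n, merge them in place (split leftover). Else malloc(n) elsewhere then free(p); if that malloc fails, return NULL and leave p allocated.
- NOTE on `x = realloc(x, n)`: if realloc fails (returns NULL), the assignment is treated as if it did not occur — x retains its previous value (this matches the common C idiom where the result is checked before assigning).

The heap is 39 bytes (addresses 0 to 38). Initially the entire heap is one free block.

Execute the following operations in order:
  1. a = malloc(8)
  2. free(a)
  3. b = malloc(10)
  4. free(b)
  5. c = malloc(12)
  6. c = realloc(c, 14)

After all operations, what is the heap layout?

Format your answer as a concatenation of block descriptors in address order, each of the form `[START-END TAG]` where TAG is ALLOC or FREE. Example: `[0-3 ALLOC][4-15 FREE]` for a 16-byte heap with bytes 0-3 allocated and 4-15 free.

Op 1: a = malloc(8) -> a = 0; heap: [0-7 ALLOC][8-38 FREE]
Op 2: free(a) -> (freed a); heap: [0-38 FREE]
Op 3: b = malloc(10) -> b = 0; heap: [0-9 ALLOC][10-38 FREE]
Op 4: free(b) -> (freed b); heap: [0-38 FREE]
Op 5: c = malloc(12) -> c = 0; heap: [0-11 ALLOC][12-38 FREE]
Op 6: c = realloc(c, 14) -> c = 0; heap: [0-13 ALLOC][14-38 FREE]

Answer: [0-13 ALLOC][14-38 FREE]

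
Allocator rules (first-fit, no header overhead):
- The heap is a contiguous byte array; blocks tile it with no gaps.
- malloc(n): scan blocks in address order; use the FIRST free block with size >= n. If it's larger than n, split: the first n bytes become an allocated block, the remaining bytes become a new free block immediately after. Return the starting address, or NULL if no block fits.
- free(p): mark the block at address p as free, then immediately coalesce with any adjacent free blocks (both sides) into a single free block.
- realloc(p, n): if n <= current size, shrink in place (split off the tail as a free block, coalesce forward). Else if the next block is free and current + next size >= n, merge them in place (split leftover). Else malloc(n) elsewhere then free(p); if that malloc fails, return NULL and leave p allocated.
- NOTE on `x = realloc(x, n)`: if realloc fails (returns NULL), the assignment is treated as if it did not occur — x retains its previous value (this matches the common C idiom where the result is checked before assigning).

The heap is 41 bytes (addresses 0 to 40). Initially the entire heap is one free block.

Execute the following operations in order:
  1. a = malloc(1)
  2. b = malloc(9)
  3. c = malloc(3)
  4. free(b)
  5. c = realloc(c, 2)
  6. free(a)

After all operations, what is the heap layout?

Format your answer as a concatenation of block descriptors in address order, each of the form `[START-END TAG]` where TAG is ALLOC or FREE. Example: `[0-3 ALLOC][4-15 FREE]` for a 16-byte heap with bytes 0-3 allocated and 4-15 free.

Op 1: a = malloc(1) -> a = 0; heap: [0-0 ALLOC][1-40 FREE]
Op 2: b = malloc(9) -> b = 1; heap: [0-0 ALLOC][1-9 ALLOC][10-40 FREE]
Op 3: c = malloc(3) -> c = 10; heap: [0-0 ALLOC][1-9 ALLOC][10-12 ALLOC][13-40 FREE]
Op 4: free(b) -> (freed b); heap: [0-0 ALLOC][1-9 FREE][10-12 ALLOC][13-40 FREE]
Op 5: c = realloc(c, 2) -> c = 10; heap: [0-0 ALLOC][1-9 FREE][10-11 ALLOC][12-40 FREE]
Op 6: free(a) -> (freed a); heap: [0-9 FREE][10-11 ALLOC][12-40 FREE]

Answer: [0-9 FREE][10-11 ALLOC][12-40 FREE]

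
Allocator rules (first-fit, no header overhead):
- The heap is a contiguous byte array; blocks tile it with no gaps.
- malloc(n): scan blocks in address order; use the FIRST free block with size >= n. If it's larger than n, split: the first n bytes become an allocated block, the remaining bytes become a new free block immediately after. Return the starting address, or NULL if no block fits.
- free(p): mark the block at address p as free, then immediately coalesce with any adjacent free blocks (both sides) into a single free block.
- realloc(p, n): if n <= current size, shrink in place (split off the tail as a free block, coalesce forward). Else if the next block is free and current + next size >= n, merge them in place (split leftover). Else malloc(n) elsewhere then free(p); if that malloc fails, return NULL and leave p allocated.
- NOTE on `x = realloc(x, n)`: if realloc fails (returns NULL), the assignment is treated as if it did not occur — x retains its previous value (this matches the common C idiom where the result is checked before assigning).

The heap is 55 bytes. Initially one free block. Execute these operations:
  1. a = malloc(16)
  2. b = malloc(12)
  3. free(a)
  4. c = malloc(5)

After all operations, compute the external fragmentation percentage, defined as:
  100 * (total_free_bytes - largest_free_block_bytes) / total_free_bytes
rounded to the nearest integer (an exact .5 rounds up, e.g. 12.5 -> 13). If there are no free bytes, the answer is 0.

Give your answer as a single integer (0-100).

Op 1: a = malloc(16) -> a = 0; heap: [0-15 ALLOC][16-54 FREE]
Op 2: b = malloc(12) -> b = 16; heap: [0-15 ALLOC][16-27 ALLOC][28-54 FREE]
Op 3: free(a) -> (freed a); heap: [0-15 FREE][16-27 ALLOC][28-54 FREE]
Op 4: c = malloc(5) -> c = 0; heap: [0-4 ALLOC][5-15 FREE][16-27 ALLOC][28-54 FREE]
Free blocks: [11 27] total_free=38 largest=27 -> 100*(38-27)/38 = 1100/38 ≈ 28.947 -> rounds to 29

Answer: 29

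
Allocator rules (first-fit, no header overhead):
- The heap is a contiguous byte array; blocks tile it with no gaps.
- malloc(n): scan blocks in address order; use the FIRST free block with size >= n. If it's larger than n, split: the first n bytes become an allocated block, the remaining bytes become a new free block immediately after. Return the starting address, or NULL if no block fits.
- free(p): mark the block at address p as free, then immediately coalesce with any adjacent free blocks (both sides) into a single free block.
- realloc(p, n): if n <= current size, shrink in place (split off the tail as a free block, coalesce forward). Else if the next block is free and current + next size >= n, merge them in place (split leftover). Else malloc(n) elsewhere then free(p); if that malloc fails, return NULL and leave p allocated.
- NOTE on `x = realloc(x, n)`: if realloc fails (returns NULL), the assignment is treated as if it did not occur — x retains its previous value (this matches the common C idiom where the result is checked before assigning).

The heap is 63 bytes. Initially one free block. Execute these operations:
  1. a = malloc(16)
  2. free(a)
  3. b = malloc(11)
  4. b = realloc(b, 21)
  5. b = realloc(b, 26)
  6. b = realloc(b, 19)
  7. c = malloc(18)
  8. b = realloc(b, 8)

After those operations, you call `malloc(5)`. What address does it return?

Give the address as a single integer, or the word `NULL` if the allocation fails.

Op 1: a = malloc(16) -> a = 0; heap: [0-15 ALLOC][16-62 FREE]
Op 2: free(a) -> (freed a); heap: [0-62 FREE]
Op 3: b = malloc(11) -> b = 0; heap: [0-10 ALLOC][11-62 FREE]
Op 4: b = realloc(b, 21) -> b = 0; heap: [0-20 ALLOC][21-62 FREE]
Op 5: b = realloc(b, 26) -> b = 0; heap: [0-25 ALLOC][26-62 FREE]
Op 6: b = realloc(b, 19) -> b = 0; heap: [0-18 ALLOC][19-62 FREE]
Op 7: c = malloc(18) -> c = 19; heap: [0-18 ALLOC][19-36 ALLOC][37-62 FREE]
Op 8: b = realloc(b, 8) -> b = 0; heap: [0-7 ALLOC][8-18 FREE][19-36 ALLOC][37-62 FREE]
malloc(5): first-fit scan over [0-7 ALLOC][8-18 FREE][19-36 ALLOC][37-62 FREE] -> 8

Answer: 8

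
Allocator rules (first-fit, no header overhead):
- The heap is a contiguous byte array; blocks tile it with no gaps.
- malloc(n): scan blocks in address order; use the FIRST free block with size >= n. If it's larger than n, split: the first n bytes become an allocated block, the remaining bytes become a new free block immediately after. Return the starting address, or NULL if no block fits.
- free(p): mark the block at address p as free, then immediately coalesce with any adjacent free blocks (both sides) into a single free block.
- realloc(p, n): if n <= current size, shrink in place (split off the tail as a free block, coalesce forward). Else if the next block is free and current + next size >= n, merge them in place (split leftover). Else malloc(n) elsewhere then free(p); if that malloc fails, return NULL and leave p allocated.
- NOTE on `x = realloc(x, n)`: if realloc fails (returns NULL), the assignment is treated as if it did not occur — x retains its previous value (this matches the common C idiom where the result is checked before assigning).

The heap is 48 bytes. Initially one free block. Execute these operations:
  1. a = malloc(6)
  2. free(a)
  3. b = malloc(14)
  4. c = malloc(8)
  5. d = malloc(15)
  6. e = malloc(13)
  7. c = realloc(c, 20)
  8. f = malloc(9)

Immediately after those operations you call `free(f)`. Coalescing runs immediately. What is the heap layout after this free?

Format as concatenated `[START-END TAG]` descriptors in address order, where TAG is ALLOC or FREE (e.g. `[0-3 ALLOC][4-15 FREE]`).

Op 1: a = malloc(6) -> a = 0; heap: [0-5 ALLOC][6-47 FREE]
Op 2: free(a) -> (freed a); heap: [0-47 FREE]
Op 3: b = malloc(14) -> b = 0; heap: [0-13 ALLOC][14-47 FREE]
Op 4: c = malloc(8) -> c = 14; heap: [0-13 ALLOC][14-21 ALLOC][22-47 FREE]
Op 5: d = malloc(15) -> d = 22; heap: [0-13 ALLOC][14-21 ALLOC][22-36 ALLOC][37-47 FREE]
Op 6: e = malloc(13) -> e = NULL; heap: [0-13 ALLOC][14-21 ALLOC][22-36 ALLOC][37-47 FREE]
Op 7: c = realloc(c, 20) -> NULL (c unchanged); heap: [0-13 ALLOC][14-21 ALLOC][22-36 ALLOC][37-47 FREE]
Op 8: f = malloc(9) -> f = 37; heap: [0-13 ALLOC][14-21 ALLOC][22-36 ALLOC][37-45 ALLOC][46-47 FREE]
free(f): f = 37 -> block [37-45 ALLOC]; mark free, coalesce with adjacent free neighbors -> [0-13 ALLOC][14-21 ALLOC][22-36 ALLOC][37-47 FREE]

Answer: [0-13 ALLOC][14-21 ALLOC][22-36 ALLOC][37-47 FREE]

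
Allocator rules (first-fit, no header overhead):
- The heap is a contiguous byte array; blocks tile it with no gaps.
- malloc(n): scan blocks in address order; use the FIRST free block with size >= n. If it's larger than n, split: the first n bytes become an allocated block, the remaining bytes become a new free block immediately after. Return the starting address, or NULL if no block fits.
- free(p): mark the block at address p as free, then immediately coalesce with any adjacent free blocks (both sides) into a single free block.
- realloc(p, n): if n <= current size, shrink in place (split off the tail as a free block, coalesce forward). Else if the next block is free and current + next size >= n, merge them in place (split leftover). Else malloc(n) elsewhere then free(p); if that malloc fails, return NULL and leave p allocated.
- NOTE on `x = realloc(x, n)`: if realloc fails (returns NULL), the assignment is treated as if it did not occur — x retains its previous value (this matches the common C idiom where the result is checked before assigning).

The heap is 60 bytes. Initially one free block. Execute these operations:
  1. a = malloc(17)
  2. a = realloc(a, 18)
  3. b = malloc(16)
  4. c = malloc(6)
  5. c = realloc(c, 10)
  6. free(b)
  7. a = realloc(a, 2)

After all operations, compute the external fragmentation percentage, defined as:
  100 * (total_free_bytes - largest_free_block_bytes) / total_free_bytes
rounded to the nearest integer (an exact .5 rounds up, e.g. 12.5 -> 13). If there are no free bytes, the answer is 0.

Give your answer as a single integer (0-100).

Op 1: a = malloc(17) -> a = 0; heap: [0-16 ALLOC][17-59 FREE]
Op 2: a = realloc(a, 18) -> a = 0; heap: [0-17 ALLOC][18-59 FREE]
Op 3: b = malloc(16) -> b = 18; heap: [0-17 ALLOC][18-33 ALLOC][34-59 FREE]
Op 4: c = malloc(6) -> c = 34; heap: [0-17 ALLOC][18-33 ALLOC][34-39 ALLOC][40-59 FREE]
Op 5: c = realloc(c, 10) -> c = 34; heap: [0-17 ALLOC][18-33 ALLOC][34-43 ALLOC][44-59 FREE]
Op 6: free(b) -> (freed b); heap: [0-17 ALLOC][18-33 FREE][34-43 ALLOC][44-59 FREE]
Op 7: a = realloc(a, 2) -> a = 0; heap: [0-1 ALLOC][2-33 FREE][34-43 ALLOC][44-59 FREE]
Free blocks: [32 16] total_free=48 largest=32 -> 100*(48-32)/48 = 1600/48 ≈ 33.333 -> rounds to 33

Answer: 33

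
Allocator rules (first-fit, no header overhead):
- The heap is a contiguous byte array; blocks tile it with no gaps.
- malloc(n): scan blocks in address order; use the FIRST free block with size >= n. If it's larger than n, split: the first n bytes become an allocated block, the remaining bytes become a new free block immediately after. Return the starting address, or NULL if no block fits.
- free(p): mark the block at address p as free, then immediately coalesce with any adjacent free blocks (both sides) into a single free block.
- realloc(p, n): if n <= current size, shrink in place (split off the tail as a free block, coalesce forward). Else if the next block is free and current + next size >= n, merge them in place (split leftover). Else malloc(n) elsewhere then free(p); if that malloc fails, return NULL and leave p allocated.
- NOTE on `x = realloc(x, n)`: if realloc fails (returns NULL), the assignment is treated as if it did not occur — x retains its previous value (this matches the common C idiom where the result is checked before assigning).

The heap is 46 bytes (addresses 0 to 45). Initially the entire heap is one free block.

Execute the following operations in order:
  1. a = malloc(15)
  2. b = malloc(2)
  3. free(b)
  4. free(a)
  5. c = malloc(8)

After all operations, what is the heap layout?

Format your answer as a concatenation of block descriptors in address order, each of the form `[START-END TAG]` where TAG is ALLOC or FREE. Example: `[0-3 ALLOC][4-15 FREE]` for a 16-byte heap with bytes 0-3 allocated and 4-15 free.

Op 1: a = malloc(15) -> a = 0; heap: [0-14 ALLOC][15-45 FREE]
Op 2: b = malloc(2) -> b = 15; heap: [0-14 ALLOC][15-16 ALLOC][17-45 FREE]
Op 3: free(b) -> (freed b); heap: [0-14 ALLOC][15-45 FREE]
Op 4: free(a) -> (freed a); heap: [0-45 FREE]
Op 5: c = malloc(8) -> c = 0; heap: [0-7 ALLOC][8-45 FREE]

Answer: [0-7 ALLOC][8-45 FREE]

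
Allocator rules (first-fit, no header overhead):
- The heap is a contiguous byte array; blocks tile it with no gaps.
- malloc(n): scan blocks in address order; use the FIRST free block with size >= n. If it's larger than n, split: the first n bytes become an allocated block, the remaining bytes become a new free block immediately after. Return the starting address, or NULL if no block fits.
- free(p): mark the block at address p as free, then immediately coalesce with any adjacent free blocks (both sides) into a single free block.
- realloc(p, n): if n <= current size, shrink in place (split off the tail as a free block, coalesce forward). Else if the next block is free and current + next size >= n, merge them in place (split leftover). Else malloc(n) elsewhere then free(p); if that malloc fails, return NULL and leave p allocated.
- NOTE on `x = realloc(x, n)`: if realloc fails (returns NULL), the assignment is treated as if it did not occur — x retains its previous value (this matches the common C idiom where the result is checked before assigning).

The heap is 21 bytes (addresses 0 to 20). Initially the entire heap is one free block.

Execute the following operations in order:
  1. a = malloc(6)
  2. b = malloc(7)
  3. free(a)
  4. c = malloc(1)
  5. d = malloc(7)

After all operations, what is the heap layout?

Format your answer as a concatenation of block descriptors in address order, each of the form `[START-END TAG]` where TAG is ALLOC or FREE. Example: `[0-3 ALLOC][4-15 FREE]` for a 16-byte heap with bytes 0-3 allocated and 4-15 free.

Answer: [0-0 ALLOC][1-5 FREE][6-12 ALLOC][13-19 ALLOC][20-20 FREE]

Derivation:
Op 1: a = malloc(6) -> a = 0; heap: [0-5 ALLOC][6-20 FREE]
Op 2: b = malloc(7) -> b = 6; heap: [0-5 ALLOC][6-12 ALLOC][13-20 FREE]
Op 3: free(a) -> (freed a); heap: [0-5 FREE][6-12 ALLOC][13-20 FREE]
Op 4: c = malloc(1) -> c = 0; heap: [0-0 ALLOC][1-5 FREE][6-12 ALLOC][13-20 FREE]
Op 5: d = malloc(7) -> d = 13; heap: [0-0 ALLOC][1-5 FREE][6-12 ALLOC][13-19 ALLOC][20-20 FREE]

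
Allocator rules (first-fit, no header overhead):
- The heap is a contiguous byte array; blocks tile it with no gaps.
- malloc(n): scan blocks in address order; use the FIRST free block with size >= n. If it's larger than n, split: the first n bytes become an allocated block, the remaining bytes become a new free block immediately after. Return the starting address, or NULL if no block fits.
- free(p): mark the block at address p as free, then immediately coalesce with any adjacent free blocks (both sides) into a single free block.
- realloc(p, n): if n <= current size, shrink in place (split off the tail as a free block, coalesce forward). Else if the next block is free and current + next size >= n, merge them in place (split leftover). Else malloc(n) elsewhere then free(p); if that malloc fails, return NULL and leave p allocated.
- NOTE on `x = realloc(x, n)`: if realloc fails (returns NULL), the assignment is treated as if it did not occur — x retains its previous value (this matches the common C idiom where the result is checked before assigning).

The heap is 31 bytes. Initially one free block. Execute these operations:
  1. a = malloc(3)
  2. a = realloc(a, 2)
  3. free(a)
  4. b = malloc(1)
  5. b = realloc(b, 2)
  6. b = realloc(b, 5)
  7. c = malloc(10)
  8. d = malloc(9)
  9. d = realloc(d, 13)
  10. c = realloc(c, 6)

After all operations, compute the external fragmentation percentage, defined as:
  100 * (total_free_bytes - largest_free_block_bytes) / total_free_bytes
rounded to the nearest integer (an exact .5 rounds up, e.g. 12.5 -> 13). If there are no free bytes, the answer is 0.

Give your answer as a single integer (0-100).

Op 1: a = malloc(3) -> a = 0; heap: [0-2 ALLOC][3-30 FREE]
Op 2: a = realloc(a, 2) -> a = 0; heap: [0-1 ALLOC][2-30 FREE]
Op 3: free(a) -> (freed a); heap: [0-30 FREE]
Op 4: b = malloc(1) -> b = 0; heap: [0-0 ALLOC][1-30 FREE]
Op 5: b = realloc(b, 2) -> b = 0; heap: [0-1 ALLOC][2-30 FREE]
Op 6: b = realloc(b, 5) -> b = 0; heap: [0-4 ALLOC][5-30 FREE]
Op 7: c = malloc(10) -> c = 5; heap: [0-4 ALLOC][5-14 ALLOC][15-30 FREE]
Op 8: d = malloc(9) -> d = 15; heap: [0-4 ALLOC][5-14 ALLOC][15-23 ALLOC][24-30 FREE]
Op 9: d = realloc(d, 13) -> d = 15; heap: [0-4 ALLOC][5-14 ALLOC][15-27 ALLOC][28-30 FREE]
Op 10: c = realloc(c, 6) -> c = 5; heap: [0-4 ALLOC][5-10 ALLOC][11-14 FREE][15-27 ALLOC][28-30 FREE]
Free blocks: [4 3] total_free=7 largest=4 -> 100*(7-4)/7 = 300/7 ≈ 42.857 -> rounds to 43

Answer: 43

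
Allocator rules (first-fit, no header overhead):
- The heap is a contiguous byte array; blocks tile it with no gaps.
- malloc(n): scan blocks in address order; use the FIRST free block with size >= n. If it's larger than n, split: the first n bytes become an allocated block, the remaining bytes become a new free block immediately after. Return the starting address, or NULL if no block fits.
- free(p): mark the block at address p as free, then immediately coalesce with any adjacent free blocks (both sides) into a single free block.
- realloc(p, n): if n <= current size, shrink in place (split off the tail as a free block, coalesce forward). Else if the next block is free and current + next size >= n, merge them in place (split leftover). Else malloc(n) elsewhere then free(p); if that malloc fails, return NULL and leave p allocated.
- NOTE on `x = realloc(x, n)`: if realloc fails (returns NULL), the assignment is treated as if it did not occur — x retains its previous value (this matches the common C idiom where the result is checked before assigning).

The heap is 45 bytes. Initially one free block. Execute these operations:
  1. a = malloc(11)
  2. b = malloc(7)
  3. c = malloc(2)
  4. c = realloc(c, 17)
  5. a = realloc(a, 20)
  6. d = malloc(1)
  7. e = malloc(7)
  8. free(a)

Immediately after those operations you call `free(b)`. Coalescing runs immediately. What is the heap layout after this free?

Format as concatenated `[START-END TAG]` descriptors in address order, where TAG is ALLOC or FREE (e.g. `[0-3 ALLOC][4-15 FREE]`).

Answer: [0-17 FREE][18-34 ALLOC][35-35 ALLOC][36-42 ALLOC][43-44 FREE]

Derivation:
Op 1: a = malloc(11) -> a = 0; heap: [0-10 ALLOC][11-44 FREE]
Op 2: b = malloc(7) -> b = 11; heap: [0-10 ALLOC][11-17 ALLOC][18-44 FREE]
Op 3: c = malloc(2) -> c = 18; heap: [0-10 ALLOC][11-17 ALLOC][18-19 ALLOC][20-44 FREE]
Op 4: c = realloc(c, 17) -> c = 18; heap: [0-10 ALLOC][11-17 ALLOC][18-34 ALLOC][35-44 FREE]
Op 5: a = realloc(a, 20) -> NULL (a unchanged); heap: [0-10 ALLOC][11-17 ALLOC][18-34 ALLOC][35-44 FREE]
Op 6: d = malloc(1) -> d = 35; heap: [0-10 ALLOC][11-17 ALLOC][18-34 ALLOC][35-35 ALLOC][36-44 FREE]
Op 7: e = malloc(7) -> e = 36; heap: [0-10 ALLOC][11-17 ALLOC][18-34 ALLOC][35-35 ALLOC][36-42 ALLOC][43-44 FREE]
Op 8: free(a) -> (freed a); heap: [0-10 FREE][11-17 ALLOC][18-34 ALLOC][35-35 ALLOC][36-42 ALLOC][43-44 FREE]
free(b): b = 11 -> block [11-17 ALLOC]; mark free, coalesce with adjacent free neighbors -> [0-17 FREE][18-34 ALLOC][35-35 ALLOC][36-42 ALLOC][43-44 FREE]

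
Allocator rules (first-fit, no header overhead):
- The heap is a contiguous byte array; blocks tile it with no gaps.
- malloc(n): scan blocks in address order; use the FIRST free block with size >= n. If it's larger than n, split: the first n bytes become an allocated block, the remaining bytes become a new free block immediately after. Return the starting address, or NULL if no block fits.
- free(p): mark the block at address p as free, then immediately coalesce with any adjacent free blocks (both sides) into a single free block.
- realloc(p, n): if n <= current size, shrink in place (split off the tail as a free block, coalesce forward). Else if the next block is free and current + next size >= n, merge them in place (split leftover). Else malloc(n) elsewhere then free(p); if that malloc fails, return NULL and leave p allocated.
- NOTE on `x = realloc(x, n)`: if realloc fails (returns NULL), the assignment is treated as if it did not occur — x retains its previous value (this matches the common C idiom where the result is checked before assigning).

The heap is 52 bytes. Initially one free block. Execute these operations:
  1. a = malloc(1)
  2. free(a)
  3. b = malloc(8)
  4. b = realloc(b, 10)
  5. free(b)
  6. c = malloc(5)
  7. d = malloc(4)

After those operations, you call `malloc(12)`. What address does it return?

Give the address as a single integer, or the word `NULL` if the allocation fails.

Answer: 9

Derivation:
Op 1: a = malloc(1) -> a = 0; heap: [0-0 ALLOC][1-51 FREE]
Op 2: free(a) -> (freed a); heap: [0-51 FREE]
Op 3: b = malloc(8) -> b = 0; heap: [0-7 ALLOC][8-51 FREE]
Op 4: b = realloc(b, 10) -> b = 0; heap: [0-9 ALLOC][10-51 FREE]
Op 5: free(b) -> (freed b); heap: [0-51 FREE]
Op 6: c = malloc(5) -> c = 0; heap: [0-4 ALLOC][5-51 FREE]
Op 7: d = malloc(4) -> d = 5; heap: [0-4 ALLOC][5-8 ALLOC][9-51 FREE]
malloc(12): first-fit scan over [0-4 ALLOC][5-8 ALLOC][9-51 FREE] -> 9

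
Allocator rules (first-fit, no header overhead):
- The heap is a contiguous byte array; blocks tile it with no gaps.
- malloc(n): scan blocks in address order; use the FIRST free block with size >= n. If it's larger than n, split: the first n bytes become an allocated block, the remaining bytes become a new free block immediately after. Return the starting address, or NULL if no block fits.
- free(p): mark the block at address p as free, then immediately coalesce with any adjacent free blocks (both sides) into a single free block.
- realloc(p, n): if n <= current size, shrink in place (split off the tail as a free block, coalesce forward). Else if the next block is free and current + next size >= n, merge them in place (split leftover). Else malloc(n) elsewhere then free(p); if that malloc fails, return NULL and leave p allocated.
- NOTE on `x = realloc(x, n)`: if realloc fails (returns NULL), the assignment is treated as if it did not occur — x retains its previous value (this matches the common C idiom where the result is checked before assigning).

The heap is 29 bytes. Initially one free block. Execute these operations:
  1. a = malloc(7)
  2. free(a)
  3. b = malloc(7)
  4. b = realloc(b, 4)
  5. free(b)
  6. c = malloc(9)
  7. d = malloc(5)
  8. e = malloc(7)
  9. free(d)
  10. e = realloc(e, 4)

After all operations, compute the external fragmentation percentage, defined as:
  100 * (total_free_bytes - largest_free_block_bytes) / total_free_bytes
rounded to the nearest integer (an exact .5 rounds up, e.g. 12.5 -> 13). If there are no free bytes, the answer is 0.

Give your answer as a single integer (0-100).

Op 1: a = malloc(7) -> a = 0; heap: [0-6 ALLOC][7-28 FREE]
Op 2: free(a) -> (freed a); heap: [0-28 FREE]
Op 3: b = malloc(7) -> b = 0; heap: [0-6 ALLOC][7-28 FREE]
Op 4: b = realloc(b, 4) -> b = 0; heap: [0-3 ALLOC][4-28 FREE]
Op 5: free(b) -> (freed b); heap: [0-28 FREE]
Op 6: c = malloc(9) -> c = 0; heap: [0-8 ALLOC][9-28 FREE]
Op 7: d = malloc(5) -> d = 9; heap: [0-8 ALLOC][9-13 ALLOC][14-28 FREE]
Op 8: e = malloc(7) -> e = 14; heap: [0-8 ALLOC][9-13 ALLOC][14-20 ALLOC][21-28 FREE]
Op 9: free(d) -> (freed d); heap: [0-8 ALLOC][9-13 FREE][14-20 ALLOC][21-28 FREE]
Op 10: e = realloc(e, 4) -> e = 14; heap: [0-8 ALLOC][9-13 FREE][14-17 ALLOC][18-28 FREE]
Free blocks: [5 11] total_free=16 largest=11 -> 100*(16-11)/16 = 500/16 = 31.25 -> rounds to 31

Answer: 31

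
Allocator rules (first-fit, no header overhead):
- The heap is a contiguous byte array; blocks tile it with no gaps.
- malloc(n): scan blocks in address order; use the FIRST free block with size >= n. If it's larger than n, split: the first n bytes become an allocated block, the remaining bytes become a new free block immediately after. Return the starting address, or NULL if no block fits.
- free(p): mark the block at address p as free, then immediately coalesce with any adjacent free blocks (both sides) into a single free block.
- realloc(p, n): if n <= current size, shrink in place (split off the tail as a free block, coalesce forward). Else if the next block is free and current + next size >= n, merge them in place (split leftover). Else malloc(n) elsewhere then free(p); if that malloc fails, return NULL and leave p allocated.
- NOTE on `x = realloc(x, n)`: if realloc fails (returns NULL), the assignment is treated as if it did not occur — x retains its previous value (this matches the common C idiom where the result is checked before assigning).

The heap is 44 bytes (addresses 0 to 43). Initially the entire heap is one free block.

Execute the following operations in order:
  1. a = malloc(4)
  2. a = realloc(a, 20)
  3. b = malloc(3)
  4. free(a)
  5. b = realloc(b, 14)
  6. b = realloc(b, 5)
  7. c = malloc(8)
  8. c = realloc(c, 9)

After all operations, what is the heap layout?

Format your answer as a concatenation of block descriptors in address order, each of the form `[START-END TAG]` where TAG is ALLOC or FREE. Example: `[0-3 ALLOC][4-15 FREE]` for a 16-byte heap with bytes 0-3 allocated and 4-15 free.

Answer: [0-8 ALLOC][9-19 FREE][20-24 ALLOC][25-43 FREE]

Derivation:
Op 1: a = malloc(4) -> a = 0; heap: [0-3 ALLOC][4-43 FREE]
Op 2: a = realloc(a, 20) -> a = 0; heap: [0-19 ALLOC][20-43 FREE]
Op 3: b = malloc(3) -> b = 20; heap: [0-19 ALLOC][20-22 ALLOC][23-43 FREE]
Op 4: free(a) -> (freed a); heap: [0-19 FREE][20-22 ALLOC][23-43 FREE]
Op 5: b = realloc(b, 14) -> b = 20; heap: [0-19 FREE][20-33 ALLOC][34-43 FREE]
Op 6: b = realloc(b, 5) -> b = 20; heap: [0-19 FREE][20-24 ALLOC][25-43 FREE]
Op 7: c = malloc(8) -> c = 0; heap: [0-7 ALLOC][8-19 FREE][20-24 ALLOC][25-43 FREE]
Op 8: c = realloc(c, 9) -> c = 0; heap: [0-8 ALLOC][9-19 FREE][20-24 ALLOC][25-43 FREE]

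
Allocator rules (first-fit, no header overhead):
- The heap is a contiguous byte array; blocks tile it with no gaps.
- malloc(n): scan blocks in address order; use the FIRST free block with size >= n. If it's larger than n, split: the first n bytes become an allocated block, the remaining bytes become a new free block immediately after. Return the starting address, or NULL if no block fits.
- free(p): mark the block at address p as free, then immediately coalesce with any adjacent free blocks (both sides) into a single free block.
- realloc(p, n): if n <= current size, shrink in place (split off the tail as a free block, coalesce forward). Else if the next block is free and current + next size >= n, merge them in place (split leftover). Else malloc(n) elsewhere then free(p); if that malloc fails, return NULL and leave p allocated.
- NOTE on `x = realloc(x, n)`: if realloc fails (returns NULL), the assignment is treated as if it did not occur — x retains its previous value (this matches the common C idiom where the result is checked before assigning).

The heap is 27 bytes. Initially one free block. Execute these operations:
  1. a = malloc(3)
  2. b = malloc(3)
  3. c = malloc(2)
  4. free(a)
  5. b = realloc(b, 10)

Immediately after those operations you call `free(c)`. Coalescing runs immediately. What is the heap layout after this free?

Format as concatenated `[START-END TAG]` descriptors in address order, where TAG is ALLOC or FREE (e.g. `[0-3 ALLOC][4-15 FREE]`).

Answer: [0-7 FREE][8-17 ALLOC][18-26 FREE]

Derivation:
Op 1: a = malloc(3) -> a = 0; heap: [0-2 ALLOC][3-26 FREE]
Op 2: b = malloc(3) -> b = 3; heap: [0-2 ALLOC][3-5 ALLOC][6-26 FREE]
Op 3: c = malloc(2) -> c = 6; heap: [0-2 ALLOC][3-5 ALLOC][6-7 ALLOC][8-26 FREE]
Op 4: free(a) -> (freed a); heap: [0-2 FREE][3-5 ALLOC][6-7 ALLOC][8-26 FREE]
Op 5: b = realloc(b, 10) -> b = 8; heap: [0-5 FREE][6-7 ALLOC][8-17 ALLOC][18-26 FREE]
free(c): c = 6 -> block [6-7 ALLOC]; mark free, coalesce with adjacent free neighbors -> [0-7 FREE][8-17 ALLOC][18-26 FREE]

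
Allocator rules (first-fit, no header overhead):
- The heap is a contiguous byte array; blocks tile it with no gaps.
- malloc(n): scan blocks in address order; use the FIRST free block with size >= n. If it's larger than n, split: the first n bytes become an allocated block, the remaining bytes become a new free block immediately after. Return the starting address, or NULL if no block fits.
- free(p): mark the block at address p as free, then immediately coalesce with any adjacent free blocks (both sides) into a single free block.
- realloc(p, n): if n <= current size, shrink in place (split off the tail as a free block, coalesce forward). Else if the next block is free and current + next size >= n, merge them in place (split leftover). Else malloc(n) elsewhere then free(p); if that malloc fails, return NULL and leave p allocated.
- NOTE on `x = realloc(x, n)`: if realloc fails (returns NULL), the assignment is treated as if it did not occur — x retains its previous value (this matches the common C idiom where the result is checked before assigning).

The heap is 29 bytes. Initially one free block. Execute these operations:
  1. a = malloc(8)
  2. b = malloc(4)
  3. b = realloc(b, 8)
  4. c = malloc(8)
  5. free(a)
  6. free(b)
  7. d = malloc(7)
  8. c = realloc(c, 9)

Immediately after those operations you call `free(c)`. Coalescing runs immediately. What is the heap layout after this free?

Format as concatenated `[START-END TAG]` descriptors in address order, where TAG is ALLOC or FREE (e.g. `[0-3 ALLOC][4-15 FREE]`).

Answer: [0-6 ALLOC][7-28 FREE]

Derivation:
Op 1: a = malloc(8) -> a = 0; heap: [0-7 ALLOC][8-28 FREE]
Op 2: b = malloc(4) -> b = 8; heap: [0-7 ALLOC][8-11 ALLOC][12-28 FREE]
Op 3: b = realloc(b, 8) -> b = 8; heap: [0-7 ALLOC][8-15 ALLOC][16-28 FREE]
Op 4: c = malloc(8) -> c = 16; heap: [0-7 ALLOC][8-15 ALLOC][16-23 ALLOC][24-28 FREE]
Op 5: free(a) -> (freed a); heap: [0-7 FREE][8-15 ALLOC][16-23 ALLOC][24-28 FREE]
Op 6: free(b) -> (freed b); heap: [0-15 FREE][16-23 ALLOC][24-28 FREE]
Op 7: d = malloc(7) -> d = 0; heap: [0-6 ALLOC][7-15 FREE][16-23 ALLOC][24-28 FREE]
Op 8: c = realloc(c, 9) -> c = 16; heap: [0-6 ALLOC][7-15 FREE][16-24 ALLOC][25-28 FREE]
free(c): c = 16 -> block [16-24 ALLOC]; mark free, coalesce with adjacent free neighbors -> [0-6 ALLOC][7-28 FREE]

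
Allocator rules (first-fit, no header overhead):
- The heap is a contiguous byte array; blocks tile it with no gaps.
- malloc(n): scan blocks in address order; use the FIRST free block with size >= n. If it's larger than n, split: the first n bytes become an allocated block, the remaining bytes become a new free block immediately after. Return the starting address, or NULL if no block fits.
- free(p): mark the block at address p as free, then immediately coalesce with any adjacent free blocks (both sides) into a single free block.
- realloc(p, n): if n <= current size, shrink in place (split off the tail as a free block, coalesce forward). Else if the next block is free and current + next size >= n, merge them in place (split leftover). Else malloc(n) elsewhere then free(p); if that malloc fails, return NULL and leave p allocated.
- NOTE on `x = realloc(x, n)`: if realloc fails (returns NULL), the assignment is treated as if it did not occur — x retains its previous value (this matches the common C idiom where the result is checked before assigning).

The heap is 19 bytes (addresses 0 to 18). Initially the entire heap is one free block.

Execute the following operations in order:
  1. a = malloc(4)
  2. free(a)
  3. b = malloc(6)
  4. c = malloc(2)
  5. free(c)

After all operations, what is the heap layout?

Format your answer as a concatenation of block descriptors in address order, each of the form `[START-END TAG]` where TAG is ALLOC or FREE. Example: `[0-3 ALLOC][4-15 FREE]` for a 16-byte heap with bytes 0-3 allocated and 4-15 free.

Answer: [0-5 ALLOC][6-18 FREE]

Derivation:
Op 1: a = malloc(4) -> a = 0; heap: [0-3 ALLOC][4-18 FREE]
Op 2: free(a) -> (freed a); heap: [0-18 FREE]
Op 3: b = malloc(6) -> b = 0; heap: [0-5 ALLOC][6-18 FREE]
Op 4: c = malloc(2) -> c = 6; heap: [0-5 ALLOC][6-7 ALLOC][8-18 FREE]
Op 5: free(c) -> (freed c); heap: [0-5 ALLOC][6-18 FREE]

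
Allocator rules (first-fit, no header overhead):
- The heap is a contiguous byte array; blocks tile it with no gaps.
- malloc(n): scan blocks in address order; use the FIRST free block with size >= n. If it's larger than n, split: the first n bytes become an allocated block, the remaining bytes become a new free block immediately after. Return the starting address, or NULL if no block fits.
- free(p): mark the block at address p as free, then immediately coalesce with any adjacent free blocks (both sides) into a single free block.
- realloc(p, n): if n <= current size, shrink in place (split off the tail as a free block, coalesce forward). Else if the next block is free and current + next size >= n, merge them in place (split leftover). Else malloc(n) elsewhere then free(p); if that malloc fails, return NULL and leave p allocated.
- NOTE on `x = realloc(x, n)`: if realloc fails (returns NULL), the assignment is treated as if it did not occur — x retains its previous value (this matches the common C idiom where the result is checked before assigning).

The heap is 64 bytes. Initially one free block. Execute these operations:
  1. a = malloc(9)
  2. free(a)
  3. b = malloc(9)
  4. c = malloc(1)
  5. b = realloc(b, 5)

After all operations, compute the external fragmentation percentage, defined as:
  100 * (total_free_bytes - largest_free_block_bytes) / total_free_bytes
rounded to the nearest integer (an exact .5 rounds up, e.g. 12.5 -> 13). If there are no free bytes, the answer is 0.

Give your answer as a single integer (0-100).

Answer: 7

Derivation:
Op 1: a = malloc(9) -> a = 0; heap: [0-8 ALLOC][9-63 FREE]
Op 2: free(a) -> (freed a); heap: [0-63 FREE]
Op 3: b = malloc(9) -> b = 0; heap: [0-8 ALLOC][9-63 FREE]
Op 4: c = malloc(1) -> c = 9; heap: [0-8 ALLOC][9-9 ALLOC][10-63 FREE]
Op 5: b = realloc(b, 5) -> b = 0; heap: [0-4 ALLOC][5-8 FREE][9-9 ALLOC][10-63 FREE]
Free blocks: [4 54] total_free=58 largest=54 -> 100*(58-54)/58 = 400/58 ≈ 6.897 -> rounds to 7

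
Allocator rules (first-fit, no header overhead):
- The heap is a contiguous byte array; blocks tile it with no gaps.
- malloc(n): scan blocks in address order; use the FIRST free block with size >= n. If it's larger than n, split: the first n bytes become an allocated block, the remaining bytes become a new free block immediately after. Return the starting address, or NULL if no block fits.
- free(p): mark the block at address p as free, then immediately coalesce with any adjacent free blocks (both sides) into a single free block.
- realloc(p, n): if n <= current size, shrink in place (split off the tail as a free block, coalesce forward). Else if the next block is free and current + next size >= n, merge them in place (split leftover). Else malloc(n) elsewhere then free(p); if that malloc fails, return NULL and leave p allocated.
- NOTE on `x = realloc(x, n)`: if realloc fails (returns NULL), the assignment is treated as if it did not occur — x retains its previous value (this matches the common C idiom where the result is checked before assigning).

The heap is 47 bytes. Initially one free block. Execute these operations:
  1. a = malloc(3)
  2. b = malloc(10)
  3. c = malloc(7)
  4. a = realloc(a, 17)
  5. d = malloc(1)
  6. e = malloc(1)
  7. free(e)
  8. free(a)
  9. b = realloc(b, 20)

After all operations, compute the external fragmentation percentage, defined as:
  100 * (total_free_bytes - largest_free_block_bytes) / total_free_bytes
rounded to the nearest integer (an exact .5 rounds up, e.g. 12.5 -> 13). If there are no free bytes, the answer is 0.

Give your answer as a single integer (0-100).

Op 1: a = malloc(3) -> a = 0; heap: [0-2 ALLOC][3-46 FREE]
Op 2: b = malloc(10) -> b = 3; heap: [0-2 ALLOC][3-12 ALLOC][13-46 FREE]
Op 3: c = malloc(7) -> c = 13; heap: [0-2 ALLOC][3-12 ALLOC][13-19 ALLOC][20-46 FREE]
Op 4: a = realloc(a, 17) -> a = 20; heap: [0-2 FREE][3-12 ALLOC][13-19 ALLOC][20-36 ALLOC][37-46 FREE]
Op 5: d = malloc(1) -> d = 0; heap: [0-0 ALLOC][1-2 FREE][3-12 ALLOC][13-19 ALLOC][20-36 ALLOC][37-46 FREE]
Op 6: e = malloc(1) -> e = 1; heap: [0-0 ALLOC][1-1 ALLOC][2-2 FREE][3-12 ALLOC][13-19 ALLOC][20-36 ALLOC][37-46 FREE]
Op 7: free(e) -> (freed e); heap: [0-0 ALLOC][1-2 FREE][3-12 ALLOC][13-19 ALLOC][20-36 ALLOC][37-46 FREE]
Op 8: free(a) -> (freed a); heap: [0-0 ALLOC][1-2 FREE][3-12 ALLOC][13-19 ALLOC][20-46 FREE]
Op 9: b = realloc(b, 20) -> b = 20; heap: [0-0 ALLOC][1-12 FREE][13-19 ALLOC][20-39 ALLOC][40-46 FREE]
Free blocks: [12 7] total_free=19 largest=12 -> 100*(19-12)/19 = 700/19 ≈ 36.842 -> rounds to 37

Answer: 37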